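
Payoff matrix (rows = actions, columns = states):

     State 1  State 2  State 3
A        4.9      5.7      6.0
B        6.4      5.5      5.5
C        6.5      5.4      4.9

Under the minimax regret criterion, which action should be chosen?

Column bests: State 1=6.5, State 2=5.7, State 3=6.0.
A regrets: 1.6, 0.0, 0.0 → max 1.6
B regrets: 0.1, 0.2, 0.5 → max 0.5
C regrets: 0.0, 0.3, 1.1 → max 1.1
Smallest max regret = 0.5 → B.

B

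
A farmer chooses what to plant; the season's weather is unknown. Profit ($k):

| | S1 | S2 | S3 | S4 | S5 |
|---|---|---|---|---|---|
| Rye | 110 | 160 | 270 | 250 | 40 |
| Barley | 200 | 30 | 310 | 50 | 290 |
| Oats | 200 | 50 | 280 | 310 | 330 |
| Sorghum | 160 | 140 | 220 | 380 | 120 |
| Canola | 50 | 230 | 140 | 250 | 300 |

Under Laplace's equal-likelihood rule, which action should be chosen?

Row averages: Rye=166, Barley=176, Oats=234, Sorghum=204, Canola=194
Highest average = 234 → Oats.

Oats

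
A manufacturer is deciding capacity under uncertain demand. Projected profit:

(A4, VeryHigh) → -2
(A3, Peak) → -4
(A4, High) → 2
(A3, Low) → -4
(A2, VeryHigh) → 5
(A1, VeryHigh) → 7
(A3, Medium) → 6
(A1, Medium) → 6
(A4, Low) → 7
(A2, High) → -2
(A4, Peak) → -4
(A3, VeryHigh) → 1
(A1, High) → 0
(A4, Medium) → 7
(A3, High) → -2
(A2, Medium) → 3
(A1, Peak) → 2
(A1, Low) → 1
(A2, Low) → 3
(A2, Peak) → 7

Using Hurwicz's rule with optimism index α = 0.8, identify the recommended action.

A1

A1: 0.8·7 + 0.2·0 = 5.6
A2: 0.8·7 + 0.2·(-2) = 5.2
A3: 0.8·6 + 0.2·(-4) = 4
A4: 0.8·7 + 0.2·(-4) = 4.8
Highest Hurwicz score = 5.6 → A1.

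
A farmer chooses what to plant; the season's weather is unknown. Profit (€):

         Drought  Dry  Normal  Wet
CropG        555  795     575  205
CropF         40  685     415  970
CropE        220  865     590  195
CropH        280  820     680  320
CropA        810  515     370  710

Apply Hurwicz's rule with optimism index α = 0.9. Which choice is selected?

CropF

CropG: 0.9·795 + 0.1·205 = 736
CropF: 0.9·970 + 0.1·40 = 877
CropE: 0.9·865 + 0.1·195 = 798
CropH: 0.9·820 + 0.1·280 = 766
CropA: 0.9·810 + 0.1·370 = 766
Highest Hurwicz score = 877 → CropF.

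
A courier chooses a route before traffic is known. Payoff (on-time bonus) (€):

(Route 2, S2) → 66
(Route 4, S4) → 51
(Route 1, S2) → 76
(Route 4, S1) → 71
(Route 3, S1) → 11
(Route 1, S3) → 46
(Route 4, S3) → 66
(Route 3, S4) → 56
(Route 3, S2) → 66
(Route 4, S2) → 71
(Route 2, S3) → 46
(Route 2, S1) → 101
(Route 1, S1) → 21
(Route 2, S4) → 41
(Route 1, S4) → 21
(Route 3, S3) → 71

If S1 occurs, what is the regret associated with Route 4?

30

Best payoff under S1 is 101.
Regret = 101 − 71 = 30.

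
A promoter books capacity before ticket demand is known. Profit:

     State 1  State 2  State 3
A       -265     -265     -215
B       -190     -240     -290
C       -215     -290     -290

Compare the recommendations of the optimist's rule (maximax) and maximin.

Row maxima: A=-215, B=-190, C=-215
Best best-case = -190 → B.
Row minima: A=-265, B=-290, C=-290
Best worst-case = -265 → A.

maximax → B; maximin → A (disagree)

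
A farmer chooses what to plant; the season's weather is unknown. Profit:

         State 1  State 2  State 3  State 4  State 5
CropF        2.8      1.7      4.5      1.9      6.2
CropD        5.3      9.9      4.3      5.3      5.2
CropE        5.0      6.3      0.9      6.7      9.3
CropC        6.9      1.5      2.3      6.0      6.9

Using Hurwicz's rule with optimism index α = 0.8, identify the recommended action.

CropD

CropF: 0.8·6.2 + 0.2·1.7 = 5.3
CropD: 0.8·9.9 + 0.2·4.3 = 8.78
CropE: 0.8·9.3 + 0.2·0.9 = 7.62
CropC: 0.8·6.9 + 0.2·1.5 = 5.82
Highest Hurwicz score = 8.78 → CropD.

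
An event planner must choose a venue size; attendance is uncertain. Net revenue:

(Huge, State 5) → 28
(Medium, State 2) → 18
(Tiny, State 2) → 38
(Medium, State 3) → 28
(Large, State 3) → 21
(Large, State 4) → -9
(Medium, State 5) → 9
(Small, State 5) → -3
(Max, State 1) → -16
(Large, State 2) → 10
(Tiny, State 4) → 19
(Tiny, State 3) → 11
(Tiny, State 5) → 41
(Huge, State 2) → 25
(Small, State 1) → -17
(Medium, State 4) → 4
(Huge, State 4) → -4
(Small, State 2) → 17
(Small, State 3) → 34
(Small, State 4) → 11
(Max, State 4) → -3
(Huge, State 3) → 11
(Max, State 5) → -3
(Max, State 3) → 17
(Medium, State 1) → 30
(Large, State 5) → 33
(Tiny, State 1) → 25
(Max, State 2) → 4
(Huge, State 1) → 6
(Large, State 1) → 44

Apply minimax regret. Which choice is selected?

Column bests: State 1=44, State 2=38, State 3=34, State 4=19, State 5=41.
Tiny regrets: 19, 0, 23, 0, 0 → max 23
Small regrets: 61, 21, 0, 8, 44 → max 61
Medium regrets: 14, 20, 6, 15, 32 → max 32
Large regrets: 0, 28, 13, 28, 8 → max 28
Huge regrets: 38, 13, 23, 23, 13 → max 38
Max regrets: 60, 34, 17, 22, 44 → max 60
Smallest max regret = 23 → Tiny.

Tiny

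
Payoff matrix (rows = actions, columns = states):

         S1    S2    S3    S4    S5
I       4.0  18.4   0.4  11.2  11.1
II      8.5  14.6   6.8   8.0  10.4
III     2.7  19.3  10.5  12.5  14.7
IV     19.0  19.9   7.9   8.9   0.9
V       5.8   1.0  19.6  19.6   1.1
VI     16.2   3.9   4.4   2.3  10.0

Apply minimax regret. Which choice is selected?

II

Column bests: S1=19.0, S2=19.9, S3=19.6, S4=19.6, S5=14.7.
I regrets: 15.0, 1.5, 19.2, 8.4, 3.6 → max 19.2
II regrets: 10.5, 5.3, 12.8, 11.6, 4.3 → max 12.8
III regrets: 16.3, 0.6, 9.1, 7.1, 0.0 → max 16.3
IV regrets: 0.0, 0.0, 11.7, 10.7, 13.8 → max 13.8
V regrets: 13.2, 18.9, 0.0, 0.0, 13.6 → max 18.9
VI regrets: 2.8, 16.0, 15.2, 17.3, 4.7 → max 17.3
Smallest max regret = 12.8 → II.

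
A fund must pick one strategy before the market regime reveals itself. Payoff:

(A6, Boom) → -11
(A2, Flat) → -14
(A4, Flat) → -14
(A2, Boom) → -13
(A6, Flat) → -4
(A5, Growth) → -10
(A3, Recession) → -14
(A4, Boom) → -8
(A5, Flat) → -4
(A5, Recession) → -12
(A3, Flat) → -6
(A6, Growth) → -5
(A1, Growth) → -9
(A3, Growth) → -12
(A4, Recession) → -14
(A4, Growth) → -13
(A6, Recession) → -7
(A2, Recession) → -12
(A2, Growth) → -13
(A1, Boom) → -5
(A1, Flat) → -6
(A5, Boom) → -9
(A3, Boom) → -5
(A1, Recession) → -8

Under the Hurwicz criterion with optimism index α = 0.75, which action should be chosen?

A1: 0.75·(-5) + 0.25·(-9) = -6
A2: 0.75·(-12) + 0.25·(-14) = -12.5
A3: 0.75·(-5) + 0.25·(-14) = -7.25
A4: 0.75·(-8) + 0.25·(-14) = -9.5
A5: 0.75·(-4) + 0.25·(-12) = -6
A6: 0.75·(-4) + 0.25·(-11) = -5.75
Highest Hurwicz score = -5.75 → A6.

A6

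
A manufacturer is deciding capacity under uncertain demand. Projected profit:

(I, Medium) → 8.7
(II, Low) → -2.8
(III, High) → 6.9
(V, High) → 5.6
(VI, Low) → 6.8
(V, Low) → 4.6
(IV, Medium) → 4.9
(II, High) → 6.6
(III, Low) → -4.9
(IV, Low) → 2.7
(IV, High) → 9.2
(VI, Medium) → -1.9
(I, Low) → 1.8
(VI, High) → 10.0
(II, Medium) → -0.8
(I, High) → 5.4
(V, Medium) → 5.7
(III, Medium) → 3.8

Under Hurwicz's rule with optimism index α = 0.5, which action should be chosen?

IV

I: 0.5·8.7 + 0.5·1.8 = 5.25
II: 0.5·6.6 + 0.5·(-2.8) = 1.9
III: 0.5·6.9 + 0.5·(-4.9) = 1
IV: 0.5·9.2 + 0.5·2.7 = 5.95
V: 0.5·5.7 + 0.5·4.6 = 5.15
VI: 0.5·10.0 + 0.5·(-1.9) = 4.05
Highest Hurwicz score = 5.95 → IV.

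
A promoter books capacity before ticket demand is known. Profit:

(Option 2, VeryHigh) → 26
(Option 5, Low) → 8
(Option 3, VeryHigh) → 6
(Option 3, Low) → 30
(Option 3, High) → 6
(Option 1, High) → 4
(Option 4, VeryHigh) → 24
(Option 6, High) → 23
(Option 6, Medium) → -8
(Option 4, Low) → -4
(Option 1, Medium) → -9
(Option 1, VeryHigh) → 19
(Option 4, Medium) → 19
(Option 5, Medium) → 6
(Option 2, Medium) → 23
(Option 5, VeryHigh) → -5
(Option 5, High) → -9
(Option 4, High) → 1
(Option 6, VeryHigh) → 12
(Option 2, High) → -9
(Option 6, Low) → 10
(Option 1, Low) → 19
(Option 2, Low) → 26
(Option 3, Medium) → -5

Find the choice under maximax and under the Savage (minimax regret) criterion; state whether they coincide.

Row maxima: Option 1=19, Option 2=26, Option 3=30, Option 4=24, Option 5=8, Option 6=23
Best best-case = 30 → Option 3.
Column bests: Low=30, Medium=23, High=23, VeryHigh=26.
Option 1 regrets: 11, 32, 19, 7 → max 32
Option 2 regrets: 4, 0, 32, 0 → max 32
Option 3 regrets: 0, 28, 17, 20 → max 28
Option 4 regrets: 34, 4, 22, 2 → max 34
Option 5 regrets: 22, 17, 32, 31 → max 32
Option 6 regrets: 20, 31, 0, 14 → max 31
Smallest max regret = 28 → Option 3.

maximax → Option 3; minimax regret → Option 3 (agree)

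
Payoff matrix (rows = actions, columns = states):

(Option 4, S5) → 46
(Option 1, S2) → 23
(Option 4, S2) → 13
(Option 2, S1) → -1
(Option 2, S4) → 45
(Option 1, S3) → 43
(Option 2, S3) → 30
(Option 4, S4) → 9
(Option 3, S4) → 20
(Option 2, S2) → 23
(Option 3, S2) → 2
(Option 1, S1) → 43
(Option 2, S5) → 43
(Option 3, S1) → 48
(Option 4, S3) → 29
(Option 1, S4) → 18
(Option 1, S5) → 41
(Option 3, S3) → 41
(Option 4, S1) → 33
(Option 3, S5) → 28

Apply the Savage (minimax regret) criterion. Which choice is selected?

Option 3

Column bests: S1=48, S2=23, S3=43, S4=45, S5=46.
Option 1 regrets: 5, 0, 0, 27, 5 → max 27
Option 2 regrets: 49, 0, 13, 0, 3 → max 49
Option 3 regrets: 0, 21, 2, 25, 18 → max 25
Option 4 regrets: 15, 10, 14, 36, 0 → max 36
Smallest max regret = 25 → Option 3.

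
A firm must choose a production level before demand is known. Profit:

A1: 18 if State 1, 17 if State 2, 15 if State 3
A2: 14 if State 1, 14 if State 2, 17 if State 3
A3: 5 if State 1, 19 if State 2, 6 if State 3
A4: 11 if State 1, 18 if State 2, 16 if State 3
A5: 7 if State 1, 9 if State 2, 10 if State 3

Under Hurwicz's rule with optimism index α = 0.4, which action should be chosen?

A1

A1: 0.4·18 + 0.6·15 = 16.2
A2: 0.4·17 + 0.6·14 = 15.2
A3: 0.4·19 + 0.6·5 = 10.6
A4: 0.4·18 + 0.6·11 = 13.8
A5: 0.4·10 + 0.6·7 = 8.2
Highest Hurwicz score = 16.2 → A1.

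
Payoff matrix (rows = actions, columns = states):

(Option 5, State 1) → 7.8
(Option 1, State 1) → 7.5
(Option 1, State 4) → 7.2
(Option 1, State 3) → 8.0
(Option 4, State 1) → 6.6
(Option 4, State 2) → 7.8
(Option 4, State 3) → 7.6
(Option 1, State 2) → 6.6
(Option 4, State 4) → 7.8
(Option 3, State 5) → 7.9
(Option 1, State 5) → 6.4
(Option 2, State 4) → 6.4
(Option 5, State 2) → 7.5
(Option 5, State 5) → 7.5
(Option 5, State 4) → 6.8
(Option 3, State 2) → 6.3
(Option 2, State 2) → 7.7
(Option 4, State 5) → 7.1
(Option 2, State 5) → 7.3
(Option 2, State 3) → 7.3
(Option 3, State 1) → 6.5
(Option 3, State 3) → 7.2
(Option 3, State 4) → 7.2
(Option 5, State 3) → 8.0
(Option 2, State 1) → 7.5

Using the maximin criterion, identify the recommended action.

Row minima: Option 1=6.4, Option 2=6.4, Option 3=6.3, Option 4=6.6, Option 5=6.8
Best worst-case = 6.8 → Option 5.

Option 5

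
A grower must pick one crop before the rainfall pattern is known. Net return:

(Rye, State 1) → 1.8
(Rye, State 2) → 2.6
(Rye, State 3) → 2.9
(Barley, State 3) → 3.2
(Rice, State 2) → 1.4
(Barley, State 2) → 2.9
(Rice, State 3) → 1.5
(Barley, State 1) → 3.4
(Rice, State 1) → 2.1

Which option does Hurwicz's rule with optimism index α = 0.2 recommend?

Barley: 0.2·3.4 + 0.8·2.9 = 3
Rye: 0.2·2.9 + 0.8·1.8 = 2.02
Rice: 0.2·2.1 + 0.8·1.4 = 1.54
Highest Hurwicz score = 3 → Barley.

Barley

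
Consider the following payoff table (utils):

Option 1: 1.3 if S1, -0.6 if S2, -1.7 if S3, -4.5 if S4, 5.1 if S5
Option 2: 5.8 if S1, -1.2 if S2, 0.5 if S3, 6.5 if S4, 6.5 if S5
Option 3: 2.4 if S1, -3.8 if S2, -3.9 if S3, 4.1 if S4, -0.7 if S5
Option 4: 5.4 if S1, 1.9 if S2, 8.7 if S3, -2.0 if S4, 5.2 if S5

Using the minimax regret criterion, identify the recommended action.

Option 2

Column bests: S1=5.8, S2=1.9, S3=8.7, S4=6.5, S5=6.5.
Option 1 regrets: 4.5, 2.5, 10.4, 11.0, 1.4 → max 11.0
Option 2 regrets: 0.0, 3.1, 8.2, 0.0, 0.0 → max 8.2
Option 3 regrets: 3.4, 5.7, 12.6, 2.4, 7.2 → max 12.6
Option 4 regrets: 0.4, 0.0, 0.0, 8.5, 1.3 → max 8.5
Smallest max regret = 8.2 → Option 2.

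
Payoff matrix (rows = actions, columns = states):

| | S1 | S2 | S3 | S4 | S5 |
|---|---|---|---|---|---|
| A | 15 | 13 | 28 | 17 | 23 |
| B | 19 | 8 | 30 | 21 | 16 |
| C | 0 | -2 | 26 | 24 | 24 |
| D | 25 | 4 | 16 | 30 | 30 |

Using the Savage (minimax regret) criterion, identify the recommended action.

A

Column bests: S1=25, S2=13, S3=30, S4=30, S5=30.
A regrets: 10, 0, 2, 13, 7 → max 13
B regrets: 6, 5, 0, 9, 14 → max 14
C regrets: 25, 15, 4, 6, 6 → max 25
D regrets: 0, 9, 14, 0, 0 → max 14
Smallest max regret = 13 → A.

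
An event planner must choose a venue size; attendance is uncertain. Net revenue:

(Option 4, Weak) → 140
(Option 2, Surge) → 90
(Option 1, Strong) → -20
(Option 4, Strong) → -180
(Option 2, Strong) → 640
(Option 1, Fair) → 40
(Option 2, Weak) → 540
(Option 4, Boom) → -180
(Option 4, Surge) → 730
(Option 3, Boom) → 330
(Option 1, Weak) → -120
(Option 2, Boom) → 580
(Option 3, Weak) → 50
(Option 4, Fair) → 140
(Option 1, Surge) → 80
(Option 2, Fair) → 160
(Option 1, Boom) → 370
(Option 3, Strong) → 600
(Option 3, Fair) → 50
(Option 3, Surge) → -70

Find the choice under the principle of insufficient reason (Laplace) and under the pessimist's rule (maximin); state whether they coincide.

Row averages: Option 1=70, Option 2=402, Option 3=192, Option 4=130
Highest average = 402 → Option 2.
Row minima: Option 1=-120, Option 2=90, Option 3=-70, Option 4=-180
Best worst-case = 90 → Option 2.

laplace → Option 2; maximin → Option 2 (agree)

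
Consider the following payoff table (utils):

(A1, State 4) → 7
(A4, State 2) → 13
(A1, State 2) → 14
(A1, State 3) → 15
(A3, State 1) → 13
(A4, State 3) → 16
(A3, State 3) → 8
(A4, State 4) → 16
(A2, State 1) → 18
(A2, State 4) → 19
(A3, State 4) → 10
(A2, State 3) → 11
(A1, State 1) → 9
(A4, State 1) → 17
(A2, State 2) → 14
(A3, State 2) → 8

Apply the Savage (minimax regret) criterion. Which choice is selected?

Column bests: State 1=18, State 2=14, State 3=16, State 4=19.
A1 regrets: 9, 0, 1, 12 → max 12
A2 regrets: 0, 0, 5, 0 → max 5
A3 regrets: 5, 6, 8, 9 → max 9
A4 regrets: 1, 1, 0, 3 → max 3
Smallest max regret = 3 → A4.

A4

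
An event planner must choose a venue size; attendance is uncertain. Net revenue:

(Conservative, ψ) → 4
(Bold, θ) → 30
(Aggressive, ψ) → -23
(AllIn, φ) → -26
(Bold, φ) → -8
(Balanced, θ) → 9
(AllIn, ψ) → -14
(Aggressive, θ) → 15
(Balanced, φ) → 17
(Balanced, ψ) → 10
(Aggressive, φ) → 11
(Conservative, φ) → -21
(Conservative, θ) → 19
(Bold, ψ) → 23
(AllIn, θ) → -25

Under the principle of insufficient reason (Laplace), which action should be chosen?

Row averages: Conservative=2/3, Balanced=12, Aggressive=1, Bold=15, AllIn=-65/3
Highest average = 15 → Bold.

Bold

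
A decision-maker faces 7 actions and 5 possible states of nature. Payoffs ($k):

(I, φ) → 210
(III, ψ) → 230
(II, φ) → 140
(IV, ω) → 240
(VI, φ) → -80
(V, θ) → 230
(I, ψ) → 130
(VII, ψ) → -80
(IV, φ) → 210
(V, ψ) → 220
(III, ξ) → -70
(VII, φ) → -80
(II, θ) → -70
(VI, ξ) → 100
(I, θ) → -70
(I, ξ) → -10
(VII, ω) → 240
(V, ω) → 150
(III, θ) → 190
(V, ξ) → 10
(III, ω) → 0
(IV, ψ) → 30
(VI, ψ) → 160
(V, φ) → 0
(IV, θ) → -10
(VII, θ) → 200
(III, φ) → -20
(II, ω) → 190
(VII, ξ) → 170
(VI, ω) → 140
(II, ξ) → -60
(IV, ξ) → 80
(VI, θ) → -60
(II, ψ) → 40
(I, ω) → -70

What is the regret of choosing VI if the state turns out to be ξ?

70

Best payoff under ξ is 170.
Regret = 170 − 100 = 70.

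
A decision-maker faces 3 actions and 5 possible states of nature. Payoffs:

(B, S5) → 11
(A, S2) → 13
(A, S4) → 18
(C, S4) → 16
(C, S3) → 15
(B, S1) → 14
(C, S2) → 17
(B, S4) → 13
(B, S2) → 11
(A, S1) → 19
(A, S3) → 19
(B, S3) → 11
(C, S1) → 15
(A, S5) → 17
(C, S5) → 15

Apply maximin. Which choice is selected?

C

Row minima: A=13, B=11, C=15
Best worst-case = 15 → C.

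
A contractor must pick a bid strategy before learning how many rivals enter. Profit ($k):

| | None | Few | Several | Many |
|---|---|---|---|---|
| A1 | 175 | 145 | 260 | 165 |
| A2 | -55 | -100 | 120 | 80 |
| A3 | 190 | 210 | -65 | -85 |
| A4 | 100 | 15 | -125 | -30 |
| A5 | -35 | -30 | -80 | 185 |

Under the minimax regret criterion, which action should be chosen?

A1

Column bests: None=190, Few=210, Several=260, Many=185.
A1 regrets: 15, 65, 0, 20 → max 65
A2 regrets: 245, 310, 140, 105 → max 310
A3 regrets: 0, 0, 325, 270 → max 325
A4 regrets: 90, 195, 385, 215 → max 385
A5 regrets: 225, 240, 340, 0 → max 340
Smallest max regret = 65 → A1.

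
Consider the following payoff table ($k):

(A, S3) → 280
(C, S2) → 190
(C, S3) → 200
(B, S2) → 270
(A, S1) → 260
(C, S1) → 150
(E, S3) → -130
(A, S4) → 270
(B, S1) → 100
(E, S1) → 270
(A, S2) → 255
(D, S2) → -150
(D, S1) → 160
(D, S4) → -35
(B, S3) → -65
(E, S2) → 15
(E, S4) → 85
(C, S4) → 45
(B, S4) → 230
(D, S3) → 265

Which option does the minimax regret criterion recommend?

Column bests: S1=270, S2=270, S3=280, S4=270.
A regrets: 10, 15, 0, 0 → max 15
B regrets: 170, 0, 345, 40 → max 345
C regrets: 120, 80, 80, 225 → max 225
D regrets: 110, 420, 15, 305 → max 420
E regrets: 0, 255, 410, 185 → max 410
Smallest max regret = 15 → A.

A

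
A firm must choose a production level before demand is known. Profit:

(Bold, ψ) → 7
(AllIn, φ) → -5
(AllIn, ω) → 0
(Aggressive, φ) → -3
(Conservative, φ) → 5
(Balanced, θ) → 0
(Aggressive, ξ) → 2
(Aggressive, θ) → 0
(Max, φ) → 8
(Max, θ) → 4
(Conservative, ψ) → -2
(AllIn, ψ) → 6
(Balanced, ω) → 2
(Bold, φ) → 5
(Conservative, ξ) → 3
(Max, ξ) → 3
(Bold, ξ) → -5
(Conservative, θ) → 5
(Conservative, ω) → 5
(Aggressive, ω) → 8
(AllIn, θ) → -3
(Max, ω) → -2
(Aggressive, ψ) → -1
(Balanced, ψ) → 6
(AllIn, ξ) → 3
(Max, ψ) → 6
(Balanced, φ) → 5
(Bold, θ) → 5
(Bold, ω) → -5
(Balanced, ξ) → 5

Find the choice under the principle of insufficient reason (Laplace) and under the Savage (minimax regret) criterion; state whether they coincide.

laplace → Max; minimax regret → Balanced (disagree)

Row averages: Conservative=3.2, Balanced=3.6, Aggressive=1.2, Bold=1.4, AllIn=0.2, Max=3.8
Highest average = 3.8 → Max.
Column bests: θ=5, φ=8, ψ=7, ω=8, ξ=5.
Conservative regrets: 0, 3, 9, 3, 2 → max 9
Balanced regrets: 5, 3, 1, 6, 0 → max 6
Aggressive regrets: 5, 11, 8, 0, 3 → max 11
Bold regrets: 0, 3, 0, 13, 10 → max 13
AllIn regrets: 8, 13, 1, 8, 2 → max 13
Max regrets: 1, 0, 1, 10, 2 → max 10
Smallest max regret = 6 → Balanced.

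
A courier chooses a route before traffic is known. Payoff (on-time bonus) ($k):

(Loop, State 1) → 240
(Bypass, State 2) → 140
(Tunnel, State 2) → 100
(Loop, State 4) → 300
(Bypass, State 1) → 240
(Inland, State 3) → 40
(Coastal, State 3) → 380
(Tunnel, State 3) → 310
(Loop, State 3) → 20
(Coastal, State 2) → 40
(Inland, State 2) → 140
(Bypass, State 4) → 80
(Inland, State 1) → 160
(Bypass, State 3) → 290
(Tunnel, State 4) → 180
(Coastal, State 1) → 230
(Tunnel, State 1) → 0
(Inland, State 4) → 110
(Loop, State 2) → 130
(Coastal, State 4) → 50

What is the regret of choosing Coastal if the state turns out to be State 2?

Best payoff under State 2 is 140.
Regret = 140 − 40 = 100.

100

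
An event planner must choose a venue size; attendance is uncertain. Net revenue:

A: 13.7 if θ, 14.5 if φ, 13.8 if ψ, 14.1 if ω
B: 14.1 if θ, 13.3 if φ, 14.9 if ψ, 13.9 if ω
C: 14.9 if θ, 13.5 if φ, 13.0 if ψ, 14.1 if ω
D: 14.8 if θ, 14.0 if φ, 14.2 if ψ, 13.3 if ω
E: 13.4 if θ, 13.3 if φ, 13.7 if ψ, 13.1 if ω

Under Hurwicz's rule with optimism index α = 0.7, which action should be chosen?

A: 0.7·14.5 + 0.3·13.7 = 14.26
B: 0.7·14.9 + 0.3·13.3 = 14.42
C: 0.7·14.9 + 0.3·13.0 = 14.33
D: 0.7·14.8 + 0.3·13.3 = 14.35
E: 0.7·13.7 + 0.3·13.1 = 13.52
Highest Hurwicz score = 14.42 → B.

B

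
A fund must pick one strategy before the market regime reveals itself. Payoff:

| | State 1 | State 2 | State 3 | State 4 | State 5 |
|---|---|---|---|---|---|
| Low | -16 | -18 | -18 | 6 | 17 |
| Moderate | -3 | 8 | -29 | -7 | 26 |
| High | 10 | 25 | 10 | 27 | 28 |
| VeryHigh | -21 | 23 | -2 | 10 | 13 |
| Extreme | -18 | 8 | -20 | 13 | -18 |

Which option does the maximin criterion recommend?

High

Row minima: Low=-18, Moderate=-29, High=10, VeryHigh=-21, Extreme=-20
Best worst-case = 10 → High.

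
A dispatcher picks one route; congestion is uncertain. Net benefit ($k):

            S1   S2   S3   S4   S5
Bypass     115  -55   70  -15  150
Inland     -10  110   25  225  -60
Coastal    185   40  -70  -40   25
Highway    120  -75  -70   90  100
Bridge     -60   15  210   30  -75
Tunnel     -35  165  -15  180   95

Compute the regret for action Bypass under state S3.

140

Best payoff under S3 is 210.
Regret = 210 − 70 = 140.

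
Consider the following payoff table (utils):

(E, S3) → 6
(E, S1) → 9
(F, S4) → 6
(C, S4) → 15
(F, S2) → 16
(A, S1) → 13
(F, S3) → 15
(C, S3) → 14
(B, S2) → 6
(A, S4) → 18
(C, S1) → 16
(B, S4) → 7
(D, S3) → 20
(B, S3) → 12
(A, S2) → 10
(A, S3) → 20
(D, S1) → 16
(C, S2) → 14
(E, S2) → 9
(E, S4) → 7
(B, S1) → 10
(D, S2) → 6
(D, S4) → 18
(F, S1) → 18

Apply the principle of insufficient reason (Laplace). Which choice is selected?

A

Row averages: A=15.25, B=8.75, C=14.75, D=15, E=7.75, F=13.75
Highest average = 15.25 → A.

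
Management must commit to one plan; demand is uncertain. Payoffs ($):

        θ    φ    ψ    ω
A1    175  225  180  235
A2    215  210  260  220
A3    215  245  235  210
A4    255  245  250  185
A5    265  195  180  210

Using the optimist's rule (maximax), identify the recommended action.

Row maxima: A1=235, A2=260, A3=245, A4=255, A5=265
Best best-case = 265 → A5.

A5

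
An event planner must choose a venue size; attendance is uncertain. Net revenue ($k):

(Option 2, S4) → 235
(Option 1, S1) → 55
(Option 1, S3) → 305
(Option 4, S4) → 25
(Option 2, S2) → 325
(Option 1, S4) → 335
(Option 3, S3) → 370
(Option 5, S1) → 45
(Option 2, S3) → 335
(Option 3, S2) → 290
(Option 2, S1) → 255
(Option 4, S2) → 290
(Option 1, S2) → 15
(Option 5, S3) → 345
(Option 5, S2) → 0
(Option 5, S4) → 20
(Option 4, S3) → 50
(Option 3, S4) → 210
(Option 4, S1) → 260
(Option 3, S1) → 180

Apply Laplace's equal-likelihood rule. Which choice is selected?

Option 2

Row averages: Option 1=177.5, Option 2=287.5, Option 3=262.5, Option 4=156.25, Option 5=102.5
Highest average = 287.5 → Option 2.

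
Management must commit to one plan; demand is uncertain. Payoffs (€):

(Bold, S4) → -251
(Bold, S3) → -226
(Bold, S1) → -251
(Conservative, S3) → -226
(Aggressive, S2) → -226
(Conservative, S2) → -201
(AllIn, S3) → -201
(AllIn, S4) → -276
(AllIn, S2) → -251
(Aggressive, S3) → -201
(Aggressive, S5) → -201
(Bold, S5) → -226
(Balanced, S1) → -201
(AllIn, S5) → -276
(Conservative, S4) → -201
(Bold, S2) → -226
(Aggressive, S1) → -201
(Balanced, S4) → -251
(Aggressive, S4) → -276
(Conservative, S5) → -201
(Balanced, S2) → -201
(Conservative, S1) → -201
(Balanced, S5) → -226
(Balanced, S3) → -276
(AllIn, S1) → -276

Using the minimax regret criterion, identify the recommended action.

Column bests: S1=-201, S2=-201, S3=-201, S4=-201, S5=-201.
Conservative regrets: 0, 0, 25, 0, 0 → max 25
Balanced regrets: 0, 0, 75, 50, 25 → max 75
Aggressive regrets: 0, 25, 0, 75, 0 → max 75
Bold regrets: 50, 25, 25, 50, 25 → max 50
AllIn regrets: 75, 50, 0, 75, 75 → max 75
Smallest max regret = 25 → Conservative.

Conservative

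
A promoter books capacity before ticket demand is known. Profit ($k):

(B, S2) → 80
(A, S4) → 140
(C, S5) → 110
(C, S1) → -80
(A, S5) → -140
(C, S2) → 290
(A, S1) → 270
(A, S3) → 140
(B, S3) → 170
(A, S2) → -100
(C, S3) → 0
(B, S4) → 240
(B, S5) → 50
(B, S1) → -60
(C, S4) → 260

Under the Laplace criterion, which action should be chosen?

Row averages: A=62, B=96, C=116
Highest average = 116 → C.

C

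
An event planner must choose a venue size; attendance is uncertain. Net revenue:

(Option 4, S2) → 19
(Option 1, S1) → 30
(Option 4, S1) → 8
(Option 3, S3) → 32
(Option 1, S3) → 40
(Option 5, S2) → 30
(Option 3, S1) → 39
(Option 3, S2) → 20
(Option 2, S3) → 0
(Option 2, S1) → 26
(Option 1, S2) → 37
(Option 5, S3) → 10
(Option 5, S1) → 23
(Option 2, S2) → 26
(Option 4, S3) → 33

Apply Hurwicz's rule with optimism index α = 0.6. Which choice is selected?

Option 1: 0.6·40 + 0.4·30 = 36
Option 2: 0.6·26 + 0.4·0 = 15.6
Option 3: 0.6·39 + 0.4·20 = 31.4
Option 4: 0.6·33 + 0.4·8 = 23
Option 5: 0.6·30 + 0.4·10 = 22
Highest Hurwicz score = 36 → Option 1.

Option 1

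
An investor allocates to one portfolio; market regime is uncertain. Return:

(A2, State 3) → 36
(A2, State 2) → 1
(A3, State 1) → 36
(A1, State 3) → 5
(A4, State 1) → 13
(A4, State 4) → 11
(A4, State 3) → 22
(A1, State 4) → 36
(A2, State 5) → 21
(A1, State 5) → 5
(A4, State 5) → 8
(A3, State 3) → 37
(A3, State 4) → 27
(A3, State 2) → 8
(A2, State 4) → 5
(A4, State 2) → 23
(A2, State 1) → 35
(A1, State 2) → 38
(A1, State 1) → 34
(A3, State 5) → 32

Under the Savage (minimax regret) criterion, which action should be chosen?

Column bests: State 1=36, State 2=38, State 3=37, State 4=36, State 5=32.
A1 regrets: 2, 0, 32, 0, 27 → max 32
A2 regrets: 1, 37, 1, 31, 11 → max 37
A3 regrets: 0, 30, 0, 9, 0 → max 30
A4 regrets: 23, 15, 15, 25, 24 → max 25
Smallest max regret = 25 → A4.

A4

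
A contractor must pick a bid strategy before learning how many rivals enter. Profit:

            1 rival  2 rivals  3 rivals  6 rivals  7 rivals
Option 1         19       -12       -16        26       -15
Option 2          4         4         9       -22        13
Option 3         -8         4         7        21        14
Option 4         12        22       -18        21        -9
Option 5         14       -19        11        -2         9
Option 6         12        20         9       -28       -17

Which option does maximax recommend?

Row maxima: Option 1=26, Option 2=13, Option 3=21, Option 4=22, Option 5=14, Option 6=20
Best best-case = 26 → Option 1.

Option 1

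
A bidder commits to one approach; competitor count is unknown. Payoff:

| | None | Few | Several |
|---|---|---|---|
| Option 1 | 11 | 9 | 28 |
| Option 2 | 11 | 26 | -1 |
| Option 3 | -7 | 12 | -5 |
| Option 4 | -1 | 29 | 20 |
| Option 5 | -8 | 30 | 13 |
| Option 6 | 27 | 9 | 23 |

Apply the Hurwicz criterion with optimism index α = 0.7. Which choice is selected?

Option 1

Option 1: 0.7·28 + 0.3·9 = 22.3
Option 2: 0.7·26 + 0.3·(-1) = 17.9
Option 3: 0.7·12 + 0.3·(-7) = 6.3
Option 4: 0.7·29 + 0.3·(-1) = 20
Option 5: 0.7·30 + 0.3·(-8) = 18.6
Option 6: 0.7·27 + 0.3·9 = 21.6
Highest Hurwicz score = 22.3 → Option 1.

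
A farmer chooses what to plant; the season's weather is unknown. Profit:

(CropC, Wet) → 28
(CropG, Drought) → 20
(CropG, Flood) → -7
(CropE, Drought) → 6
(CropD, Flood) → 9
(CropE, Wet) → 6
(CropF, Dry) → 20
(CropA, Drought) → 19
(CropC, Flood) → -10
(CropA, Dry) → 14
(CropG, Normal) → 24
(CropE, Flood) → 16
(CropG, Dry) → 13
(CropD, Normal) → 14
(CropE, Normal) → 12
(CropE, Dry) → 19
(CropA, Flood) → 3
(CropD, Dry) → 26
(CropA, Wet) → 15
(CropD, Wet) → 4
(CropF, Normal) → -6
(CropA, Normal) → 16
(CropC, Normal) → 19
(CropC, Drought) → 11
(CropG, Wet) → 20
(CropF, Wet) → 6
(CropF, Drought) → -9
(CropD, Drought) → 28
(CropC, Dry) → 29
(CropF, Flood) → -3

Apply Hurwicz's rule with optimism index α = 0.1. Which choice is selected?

CropE

CropA: 0.1·19 + 0.9·3 = 4.6
CropE: 0.1·19 + 0.9·6 = 7.3
CropC: 0.1·29 + 0.9·(-10) = -6.1
CropD: 0.1·28 + 0.9·4 = 6.4
CropG: 0.1·24 + 0.9·(-7) = -3.9
CropF: 0.1·20 + 0.9·(-9) = -6.1
Highest Hurwicz score = 7.3 → CropE.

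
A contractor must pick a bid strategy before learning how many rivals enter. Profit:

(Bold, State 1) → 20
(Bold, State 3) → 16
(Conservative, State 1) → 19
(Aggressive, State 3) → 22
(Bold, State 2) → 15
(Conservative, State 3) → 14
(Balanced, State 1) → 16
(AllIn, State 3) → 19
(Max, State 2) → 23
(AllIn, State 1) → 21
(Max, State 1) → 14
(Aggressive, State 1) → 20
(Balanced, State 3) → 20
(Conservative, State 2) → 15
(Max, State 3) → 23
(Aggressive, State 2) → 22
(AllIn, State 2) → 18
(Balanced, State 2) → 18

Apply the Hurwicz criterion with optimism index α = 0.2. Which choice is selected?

Conservative: 0.2·19 + 0.8·14 = 15
Balanced: 0.2·20 + 0.8·16 = 16.8
Aggressive: 0.2·22 + 0.8·20 = 20.4
Bold: 0.2·20 + 0.8·15 = 16
AllIn: 0.2·21 + 0.8·18 = 18.6
Max: 0.2·23 + 0.8·14 = 15.8
Highest Hurwicz score = 20.4 → Aggressive.

Aggressive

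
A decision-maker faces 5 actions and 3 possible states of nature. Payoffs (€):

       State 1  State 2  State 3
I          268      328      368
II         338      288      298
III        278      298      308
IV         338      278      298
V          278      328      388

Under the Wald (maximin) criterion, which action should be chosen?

Row minima: I=268, II=288, III=278, IV=278, V=278
Best worst-case = 288 → II.

II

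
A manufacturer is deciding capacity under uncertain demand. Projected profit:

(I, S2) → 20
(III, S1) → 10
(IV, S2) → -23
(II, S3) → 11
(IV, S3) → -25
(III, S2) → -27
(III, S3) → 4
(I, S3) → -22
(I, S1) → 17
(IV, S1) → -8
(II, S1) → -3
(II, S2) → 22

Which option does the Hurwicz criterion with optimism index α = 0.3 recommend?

II

I: 0.3·20 + 0.7·(-22) = -9.4
II: 0.3·22 + 0.7·(-3) = 4.5
III: 0.3·10 + 0.7·(-27) = -15.9
IV: 0.3·(-8) + 0.7·(-25) = -19.9
Highest Hurwicz score = 4.5 → II.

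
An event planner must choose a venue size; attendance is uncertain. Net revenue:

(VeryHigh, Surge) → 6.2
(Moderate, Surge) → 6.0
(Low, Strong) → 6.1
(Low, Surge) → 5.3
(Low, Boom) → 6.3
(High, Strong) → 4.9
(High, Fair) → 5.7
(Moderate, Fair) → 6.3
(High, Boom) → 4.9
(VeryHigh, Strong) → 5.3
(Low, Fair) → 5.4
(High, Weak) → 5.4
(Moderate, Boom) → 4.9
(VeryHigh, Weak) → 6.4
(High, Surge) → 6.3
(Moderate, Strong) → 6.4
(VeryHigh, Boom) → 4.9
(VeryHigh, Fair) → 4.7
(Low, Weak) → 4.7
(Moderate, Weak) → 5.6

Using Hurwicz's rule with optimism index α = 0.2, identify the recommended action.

Moderate

Low: 0.2·6.3 + 0.8·4.7 = 5.02
Moderate: 0.2·6.4 + 0.8·4.9 = 5.2
High: 0.2·6.3 + 0.8·4.9 = 5.18
VeryHigh: 0.2·6.4 + 0.8·4.7 = 5.04
Highest Hurwicz score = 5.2 → Moderate.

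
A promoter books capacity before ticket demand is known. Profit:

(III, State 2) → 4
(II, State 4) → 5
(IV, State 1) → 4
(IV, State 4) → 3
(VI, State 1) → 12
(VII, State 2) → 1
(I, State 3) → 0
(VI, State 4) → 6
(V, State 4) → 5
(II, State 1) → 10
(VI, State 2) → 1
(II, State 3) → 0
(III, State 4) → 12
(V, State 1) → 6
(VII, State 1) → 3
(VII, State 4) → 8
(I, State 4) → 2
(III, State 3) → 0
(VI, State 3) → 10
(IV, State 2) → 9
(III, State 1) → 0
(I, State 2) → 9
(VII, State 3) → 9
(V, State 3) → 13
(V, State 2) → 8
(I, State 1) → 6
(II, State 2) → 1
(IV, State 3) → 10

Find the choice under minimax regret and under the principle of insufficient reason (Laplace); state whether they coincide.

Column bests: State 1=12, State 2=9, State 3=13, State 4=12.
I regrets: 6, 0, 13, 10 → max 13
II regrets: 2, 8, 13, 7 → max 13
III regrets: 12, 5, 13, 0 → max 13
IV regrets: 8, 0, 3, 9 → max 9
V regrets: 6, 1, 0, 7 → max 7
VI regrets: 0, 8, 3, 6 → max 8
VII regrets: 9, 8, 4, 4 → max 9
Smallest max regret = 7 → V.
Row averages: I=4.25, II=4, III=4, IV=6.5, V=8, VI=7.25, VII=5.25
Highest average = 8 → V.

minimax regret → V; laplace → V (agree)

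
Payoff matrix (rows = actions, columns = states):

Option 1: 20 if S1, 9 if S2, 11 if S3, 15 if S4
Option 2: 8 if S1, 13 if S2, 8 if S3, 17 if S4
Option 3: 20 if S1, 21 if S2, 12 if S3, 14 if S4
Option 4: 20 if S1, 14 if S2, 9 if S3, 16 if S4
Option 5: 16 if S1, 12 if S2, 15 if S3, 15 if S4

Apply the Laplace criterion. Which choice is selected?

Row averages: Option 1=13.75, Option 2=11.5, Option 3=16.75, Option 4=14.75, Option 5=14.5
Highest average = 16.75 → Option 3.

Option 3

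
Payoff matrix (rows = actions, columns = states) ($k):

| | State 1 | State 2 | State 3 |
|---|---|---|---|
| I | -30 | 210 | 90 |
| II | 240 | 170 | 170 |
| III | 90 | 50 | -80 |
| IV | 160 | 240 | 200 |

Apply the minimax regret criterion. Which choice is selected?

II

Column bests: State 1=240, State 2=240, State 3=200.
I regrets: 270, 30, 110 → max 270
II regrets: 0, 70, 30 → max 70
III regrets: 150, 190, 280 → max 280
IV regrets: 80, 0, 0 → max 80
Smallest max regret = 70 → II.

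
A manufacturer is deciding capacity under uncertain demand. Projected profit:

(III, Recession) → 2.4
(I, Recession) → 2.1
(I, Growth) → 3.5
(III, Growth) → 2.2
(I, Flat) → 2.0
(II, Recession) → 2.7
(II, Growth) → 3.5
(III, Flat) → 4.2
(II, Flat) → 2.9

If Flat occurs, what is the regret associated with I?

Best payoff under Flat is 4.2.
Regret = 4.2 − 2.0 = 2.2.

2.2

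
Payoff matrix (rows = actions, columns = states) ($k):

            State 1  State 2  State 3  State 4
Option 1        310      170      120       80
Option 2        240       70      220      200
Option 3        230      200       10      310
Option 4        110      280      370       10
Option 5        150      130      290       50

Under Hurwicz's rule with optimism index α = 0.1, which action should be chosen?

Option 1

Option 1: 0.1·310 + 0.9·80 = 103
Option 2: 0.1·240 + 0.9·70 = 87
Option 3: 0.1·310 + 0.9·10 = 40
Option 4: 0.1·370 + 0.9·10 = 46
Option 5: 0.1·290 + 0.9·50 = 74
Highest Hurwicz score = 103 → Option 1.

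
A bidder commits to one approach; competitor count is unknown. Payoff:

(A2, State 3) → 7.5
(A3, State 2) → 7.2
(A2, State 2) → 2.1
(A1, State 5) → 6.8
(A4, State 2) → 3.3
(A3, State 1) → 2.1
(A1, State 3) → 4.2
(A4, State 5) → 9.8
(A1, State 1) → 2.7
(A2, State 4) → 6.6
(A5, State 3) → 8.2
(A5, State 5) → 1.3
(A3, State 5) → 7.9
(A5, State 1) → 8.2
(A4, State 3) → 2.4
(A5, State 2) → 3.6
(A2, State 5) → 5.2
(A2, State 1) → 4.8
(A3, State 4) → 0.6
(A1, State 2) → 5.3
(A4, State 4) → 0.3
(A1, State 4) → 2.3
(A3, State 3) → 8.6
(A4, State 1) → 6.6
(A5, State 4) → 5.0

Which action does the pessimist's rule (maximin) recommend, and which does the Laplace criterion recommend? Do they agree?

maximin → A1; laplace → A3 (disagree)

Row minima: A1=2.3, A2=2.1, A3=0.6, A4=0.3, A5=1.3
Best worst-case = 2.3 → A1.
Row averages: A1=4.26, A2=5.24, A3=5.28, A4=4.48, A5=5.26
Highest average = 5.28 → A3.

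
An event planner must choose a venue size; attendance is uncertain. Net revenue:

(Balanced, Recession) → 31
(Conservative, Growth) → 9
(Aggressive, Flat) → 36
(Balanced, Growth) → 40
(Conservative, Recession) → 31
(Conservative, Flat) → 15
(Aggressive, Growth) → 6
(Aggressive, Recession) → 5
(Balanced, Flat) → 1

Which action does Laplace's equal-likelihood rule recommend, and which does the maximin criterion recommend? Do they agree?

laplace → Balanced; maximin → Conservative (disagree)

Row averages: Conservative=55/3, Balanced=24, Aggressive=47/3
Highest average = 24 → Balanced.
Row minima: Conservative=9, Balanced=1, Aggressive=5
Best worst-case = 9 → Conservative.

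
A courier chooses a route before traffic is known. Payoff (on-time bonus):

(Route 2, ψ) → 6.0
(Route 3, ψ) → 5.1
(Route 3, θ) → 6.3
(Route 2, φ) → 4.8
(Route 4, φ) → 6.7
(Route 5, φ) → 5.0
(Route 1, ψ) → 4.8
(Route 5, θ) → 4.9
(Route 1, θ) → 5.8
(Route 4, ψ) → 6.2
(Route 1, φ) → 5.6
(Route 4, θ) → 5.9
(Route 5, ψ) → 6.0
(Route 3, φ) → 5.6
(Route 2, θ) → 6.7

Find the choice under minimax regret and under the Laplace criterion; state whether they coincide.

minimax regret → Route 4; laplace → Route 4 (agree)

Column bests: θ=6.7, φ=6.7, ψ=6.2.
Route 1 regrets: 0.9, 1.1, 1.4 → max 1.4
Route 2 regrets: 0.0, 1.9, 0.2 → max 1.9
Route 3 regrets: 0.4, 1.1, 1.1 → max 1.1
Route 4 regrets: 0.8, 0.0, 0.0 → max 0.8
Route 5 regrets: 1.8, 1.7, 0.2 → max 1.8
Smallest max regret = 0.8 → Route 4.
Row averages: Route 1=5.4, Route 2=35/6, Route 3=17/3, Route 4=94/15, Route 5=5.3
Highest average = 94/15 → Route 4.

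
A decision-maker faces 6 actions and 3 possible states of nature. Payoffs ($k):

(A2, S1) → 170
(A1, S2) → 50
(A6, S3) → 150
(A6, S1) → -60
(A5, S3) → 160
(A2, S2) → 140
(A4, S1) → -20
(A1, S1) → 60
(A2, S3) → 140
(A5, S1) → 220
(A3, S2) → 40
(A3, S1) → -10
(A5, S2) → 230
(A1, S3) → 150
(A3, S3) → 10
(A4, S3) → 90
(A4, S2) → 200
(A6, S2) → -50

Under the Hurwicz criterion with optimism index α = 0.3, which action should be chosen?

A1: 0.3·150 + 0.7·50 = 80
A2: 0.3·170 + 0.7·140 = 149
A3: 0.3·40 + 0.7·(-10) = 5
A4: 0.3·200 + 0.7·(-20) = 46
A5: 0.3·230 + 0.7·160 = 181
A6: 0.3·150 + 0.7·(-60) = 3
Highest Hurwicz score = 181 → A5.

A5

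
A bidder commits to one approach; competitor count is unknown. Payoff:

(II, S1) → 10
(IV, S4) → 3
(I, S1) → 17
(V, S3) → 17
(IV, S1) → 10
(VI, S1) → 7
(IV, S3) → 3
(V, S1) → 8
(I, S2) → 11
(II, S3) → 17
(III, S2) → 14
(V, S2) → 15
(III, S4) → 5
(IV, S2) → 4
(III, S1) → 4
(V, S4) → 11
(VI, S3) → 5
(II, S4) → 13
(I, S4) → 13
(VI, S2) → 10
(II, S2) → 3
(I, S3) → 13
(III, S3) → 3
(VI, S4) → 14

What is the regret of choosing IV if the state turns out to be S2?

Best payoff under S2 is 15.
Regret = 15 − 4 = 11.

11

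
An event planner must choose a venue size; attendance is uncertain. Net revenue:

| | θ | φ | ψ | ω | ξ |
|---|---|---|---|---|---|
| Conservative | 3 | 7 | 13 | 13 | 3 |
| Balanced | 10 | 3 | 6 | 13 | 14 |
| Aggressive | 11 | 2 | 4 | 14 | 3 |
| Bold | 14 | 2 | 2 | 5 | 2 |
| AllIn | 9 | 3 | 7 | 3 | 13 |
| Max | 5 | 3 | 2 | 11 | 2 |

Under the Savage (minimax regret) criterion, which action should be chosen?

Column bests: θ=14, φ=7, ψ=13, ω=14, ξ=14.
Conservative regrets: 11, 0, 0, 1, 11 → max 11
Balanced regrets: 4, 4, 7, 1, 0 → max 7
Aggressive regrets: 3, 5, 9, 0, 11 → max 11
Bold regrets: 0, 5, 11, 9, 12 → max 12
AllIn regrets: 5, 4, 6, 11, 1 → max 11
Max regrets: 9, 4, 11, 3, 12 → max 12
Smallest max regret = 7 → Balanced.

Balanced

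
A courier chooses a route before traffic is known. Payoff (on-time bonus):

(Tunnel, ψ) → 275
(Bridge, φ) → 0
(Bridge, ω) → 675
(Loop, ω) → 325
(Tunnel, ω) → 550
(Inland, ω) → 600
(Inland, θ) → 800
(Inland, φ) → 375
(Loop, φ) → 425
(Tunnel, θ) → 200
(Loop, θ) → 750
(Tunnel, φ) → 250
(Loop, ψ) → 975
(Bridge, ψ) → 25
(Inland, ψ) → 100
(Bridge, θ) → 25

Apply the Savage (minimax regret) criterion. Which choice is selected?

Column bests: θ=800, φ=425, ψ=975, ω=675.
Bridge regrets: 775, 425, 950, 0 → max 950
Inland regrets: 0, 50, 875, 75 → max 875
Loop regrets: 50, 0, 0, 350 → max 350
Tunnel regrets: 600, 175, 700, 125 → max 700
Smallest max regret = 350 → Loop.

Loop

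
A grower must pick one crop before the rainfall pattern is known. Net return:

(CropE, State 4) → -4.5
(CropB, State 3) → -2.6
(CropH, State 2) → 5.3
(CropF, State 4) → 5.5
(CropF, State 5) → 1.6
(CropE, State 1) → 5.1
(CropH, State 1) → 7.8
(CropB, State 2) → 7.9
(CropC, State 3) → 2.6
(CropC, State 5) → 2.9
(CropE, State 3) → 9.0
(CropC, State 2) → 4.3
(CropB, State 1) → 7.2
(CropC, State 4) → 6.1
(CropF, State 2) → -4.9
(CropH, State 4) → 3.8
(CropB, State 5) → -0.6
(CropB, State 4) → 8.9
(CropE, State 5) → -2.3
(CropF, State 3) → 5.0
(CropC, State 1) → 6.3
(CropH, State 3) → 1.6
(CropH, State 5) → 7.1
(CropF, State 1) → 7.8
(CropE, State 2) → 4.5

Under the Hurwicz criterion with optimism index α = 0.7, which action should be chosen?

CropE: 0.7·9.0 + 0.3·(-4.5) = 4.95
CropC: 0.7·6.3 + 0.3·2.6 = 5.19
CropB: 0.7·8.9 + 0.3·(-2.6) = 5.45
CropH: 0.7·7.8 + 0.3·1.6 = 5.94
CropF: 0.7·7.8 + 0.3·(-4.9) = 3.99
Highest Hurwicz score = 5.94 → CropH.

CropH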